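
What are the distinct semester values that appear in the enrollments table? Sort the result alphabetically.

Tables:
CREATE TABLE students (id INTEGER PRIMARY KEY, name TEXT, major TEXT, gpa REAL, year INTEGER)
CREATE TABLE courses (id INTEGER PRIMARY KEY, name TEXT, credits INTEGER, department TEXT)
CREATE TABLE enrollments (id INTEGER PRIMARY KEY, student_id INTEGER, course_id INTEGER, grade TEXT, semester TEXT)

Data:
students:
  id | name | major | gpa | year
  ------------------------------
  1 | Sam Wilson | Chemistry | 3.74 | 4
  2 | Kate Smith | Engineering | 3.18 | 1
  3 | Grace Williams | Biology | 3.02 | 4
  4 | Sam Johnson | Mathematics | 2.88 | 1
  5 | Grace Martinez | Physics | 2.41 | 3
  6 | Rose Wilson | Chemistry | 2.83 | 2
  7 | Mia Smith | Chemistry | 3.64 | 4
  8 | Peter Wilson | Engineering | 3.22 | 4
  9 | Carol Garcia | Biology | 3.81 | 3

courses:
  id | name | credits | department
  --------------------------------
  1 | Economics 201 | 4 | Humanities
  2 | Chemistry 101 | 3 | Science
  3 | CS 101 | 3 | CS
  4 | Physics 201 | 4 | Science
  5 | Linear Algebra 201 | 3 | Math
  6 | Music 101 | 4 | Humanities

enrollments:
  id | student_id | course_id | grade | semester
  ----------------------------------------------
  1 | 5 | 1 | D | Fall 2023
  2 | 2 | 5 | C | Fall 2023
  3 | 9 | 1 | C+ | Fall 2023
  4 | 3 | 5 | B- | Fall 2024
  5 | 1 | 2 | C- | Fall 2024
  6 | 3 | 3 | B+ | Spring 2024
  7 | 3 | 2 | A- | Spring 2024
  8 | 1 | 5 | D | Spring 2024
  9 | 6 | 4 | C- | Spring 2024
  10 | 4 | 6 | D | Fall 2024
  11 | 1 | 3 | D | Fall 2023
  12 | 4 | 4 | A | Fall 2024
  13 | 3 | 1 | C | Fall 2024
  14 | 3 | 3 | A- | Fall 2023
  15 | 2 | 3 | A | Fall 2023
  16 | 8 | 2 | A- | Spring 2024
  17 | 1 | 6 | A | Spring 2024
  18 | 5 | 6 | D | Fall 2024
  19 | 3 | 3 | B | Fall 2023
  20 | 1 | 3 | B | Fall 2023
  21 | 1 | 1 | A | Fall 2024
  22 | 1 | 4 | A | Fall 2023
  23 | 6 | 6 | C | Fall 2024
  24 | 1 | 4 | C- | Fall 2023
SELECT DISTINCT semester FROM enrollments ORDER BY semester

Execution result:
semester
Fall 2023
Fall 2024
Spring 2024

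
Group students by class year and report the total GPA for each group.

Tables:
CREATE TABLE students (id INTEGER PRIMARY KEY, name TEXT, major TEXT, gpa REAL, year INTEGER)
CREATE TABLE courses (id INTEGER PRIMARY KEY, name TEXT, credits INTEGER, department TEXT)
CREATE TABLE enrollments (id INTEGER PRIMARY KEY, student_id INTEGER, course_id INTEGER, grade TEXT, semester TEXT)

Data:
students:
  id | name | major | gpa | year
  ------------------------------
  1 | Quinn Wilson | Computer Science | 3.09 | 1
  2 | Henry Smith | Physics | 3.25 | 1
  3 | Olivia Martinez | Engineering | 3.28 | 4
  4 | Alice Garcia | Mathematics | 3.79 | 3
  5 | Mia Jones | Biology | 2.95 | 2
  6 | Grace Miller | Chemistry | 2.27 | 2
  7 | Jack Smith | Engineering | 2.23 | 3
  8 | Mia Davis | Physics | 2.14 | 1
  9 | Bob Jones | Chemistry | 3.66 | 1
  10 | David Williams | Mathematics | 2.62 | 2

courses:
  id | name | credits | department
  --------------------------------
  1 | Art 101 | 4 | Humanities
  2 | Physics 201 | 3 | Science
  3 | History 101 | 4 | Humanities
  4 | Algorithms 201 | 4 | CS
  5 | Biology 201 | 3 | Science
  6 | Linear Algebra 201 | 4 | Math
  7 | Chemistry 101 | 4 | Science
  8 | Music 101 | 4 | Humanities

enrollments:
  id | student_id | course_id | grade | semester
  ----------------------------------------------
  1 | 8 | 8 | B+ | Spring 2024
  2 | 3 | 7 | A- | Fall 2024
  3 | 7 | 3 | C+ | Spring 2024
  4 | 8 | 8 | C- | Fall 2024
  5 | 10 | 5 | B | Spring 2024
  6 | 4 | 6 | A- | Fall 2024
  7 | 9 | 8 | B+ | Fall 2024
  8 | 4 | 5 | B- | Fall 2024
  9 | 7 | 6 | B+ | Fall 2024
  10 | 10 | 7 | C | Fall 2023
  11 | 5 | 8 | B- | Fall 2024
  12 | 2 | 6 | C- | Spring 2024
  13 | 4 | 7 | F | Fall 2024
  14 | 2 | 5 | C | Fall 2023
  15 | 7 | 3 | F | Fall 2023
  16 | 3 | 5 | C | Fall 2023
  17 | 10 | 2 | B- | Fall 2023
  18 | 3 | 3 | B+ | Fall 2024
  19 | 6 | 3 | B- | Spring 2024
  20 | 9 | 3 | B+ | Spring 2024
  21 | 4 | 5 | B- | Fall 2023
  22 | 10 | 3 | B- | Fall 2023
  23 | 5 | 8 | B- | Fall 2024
SELECT year, SUM(gpa) AS sum_gpa FROM students GROUP BY year

Execution result:
year | sum_gpa
1 | 12.14
2 | 7.84
3 | 6.02
4 | 3.28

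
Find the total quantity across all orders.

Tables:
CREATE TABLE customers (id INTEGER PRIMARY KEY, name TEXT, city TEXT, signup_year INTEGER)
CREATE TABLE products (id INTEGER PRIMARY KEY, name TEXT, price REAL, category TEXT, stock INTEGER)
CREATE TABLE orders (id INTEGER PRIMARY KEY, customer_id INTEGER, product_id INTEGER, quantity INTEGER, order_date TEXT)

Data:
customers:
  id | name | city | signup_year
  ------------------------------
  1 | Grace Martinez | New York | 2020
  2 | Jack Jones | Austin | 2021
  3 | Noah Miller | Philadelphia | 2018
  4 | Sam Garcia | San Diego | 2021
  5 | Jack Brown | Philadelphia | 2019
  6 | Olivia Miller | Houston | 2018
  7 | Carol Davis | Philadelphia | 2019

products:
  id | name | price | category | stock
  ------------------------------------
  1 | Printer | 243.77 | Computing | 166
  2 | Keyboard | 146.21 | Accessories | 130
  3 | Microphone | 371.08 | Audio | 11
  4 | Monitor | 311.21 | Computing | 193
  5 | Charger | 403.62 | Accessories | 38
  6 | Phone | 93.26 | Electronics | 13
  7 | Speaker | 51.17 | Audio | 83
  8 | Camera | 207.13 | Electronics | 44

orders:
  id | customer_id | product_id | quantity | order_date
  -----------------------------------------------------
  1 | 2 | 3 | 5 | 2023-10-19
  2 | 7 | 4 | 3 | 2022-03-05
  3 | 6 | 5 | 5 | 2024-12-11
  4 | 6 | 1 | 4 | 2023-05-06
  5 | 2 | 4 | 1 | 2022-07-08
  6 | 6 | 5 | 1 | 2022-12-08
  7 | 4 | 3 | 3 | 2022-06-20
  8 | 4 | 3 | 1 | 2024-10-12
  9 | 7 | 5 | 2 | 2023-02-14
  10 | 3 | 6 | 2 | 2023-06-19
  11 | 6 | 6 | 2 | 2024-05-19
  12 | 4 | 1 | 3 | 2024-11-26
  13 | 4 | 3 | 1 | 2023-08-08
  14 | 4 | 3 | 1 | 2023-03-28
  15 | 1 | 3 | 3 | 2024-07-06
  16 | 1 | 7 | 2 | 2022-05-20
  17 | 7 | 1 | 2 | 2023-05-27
SELECT SUM(quantity) FROM orders

Execution result:
41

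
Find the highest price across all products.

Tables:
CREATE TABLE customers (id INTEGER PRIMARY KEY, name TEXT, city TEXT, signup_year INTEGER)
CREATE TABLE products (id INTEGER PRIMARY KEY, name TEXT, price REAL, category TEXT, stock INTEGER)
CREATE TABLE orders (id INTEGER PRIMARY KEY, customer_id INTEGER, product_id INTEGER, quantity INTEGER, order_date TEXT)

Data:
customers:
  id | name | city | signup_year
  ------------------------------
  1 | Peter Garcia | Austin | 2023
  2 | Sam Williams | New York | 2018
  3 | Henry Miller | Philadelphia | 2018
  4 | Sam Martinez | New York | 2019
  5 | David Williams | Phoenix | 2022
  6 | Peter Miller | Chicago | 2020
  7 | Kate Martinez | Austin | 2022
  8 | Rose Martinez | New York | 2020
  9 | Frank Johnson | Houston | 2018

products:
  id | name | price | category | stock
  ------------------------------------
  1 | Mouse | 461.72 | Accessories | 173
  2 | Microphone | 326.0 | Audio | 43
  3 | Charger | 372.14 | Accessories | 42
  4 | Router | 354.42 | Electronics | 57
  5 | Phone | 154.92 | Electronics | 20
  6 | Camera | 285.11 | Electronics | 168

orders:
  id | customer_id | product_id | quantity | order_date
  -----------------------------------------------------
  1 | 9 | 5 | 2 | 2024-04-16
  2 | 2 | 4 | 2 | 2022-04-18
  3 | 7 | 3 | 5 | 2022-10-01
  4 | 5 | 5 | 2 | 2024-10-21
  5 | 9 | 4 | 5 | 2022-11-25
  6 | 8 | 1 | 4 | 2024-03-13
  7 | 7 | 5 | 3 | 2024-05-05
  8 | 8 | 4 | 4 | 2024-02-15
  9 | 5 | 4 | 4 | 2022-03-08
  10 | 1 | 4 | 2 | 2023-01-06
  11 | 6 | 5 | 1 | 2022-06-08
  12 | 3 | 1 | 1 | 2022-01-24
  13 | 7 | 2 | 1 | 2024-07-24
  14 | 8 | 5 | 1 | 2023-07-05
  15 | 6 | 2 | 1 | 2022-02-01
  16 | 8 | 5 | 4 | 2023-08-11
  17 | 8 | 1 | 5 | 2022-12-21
SELECT MAX(price) FROM products

Execution result:
461.72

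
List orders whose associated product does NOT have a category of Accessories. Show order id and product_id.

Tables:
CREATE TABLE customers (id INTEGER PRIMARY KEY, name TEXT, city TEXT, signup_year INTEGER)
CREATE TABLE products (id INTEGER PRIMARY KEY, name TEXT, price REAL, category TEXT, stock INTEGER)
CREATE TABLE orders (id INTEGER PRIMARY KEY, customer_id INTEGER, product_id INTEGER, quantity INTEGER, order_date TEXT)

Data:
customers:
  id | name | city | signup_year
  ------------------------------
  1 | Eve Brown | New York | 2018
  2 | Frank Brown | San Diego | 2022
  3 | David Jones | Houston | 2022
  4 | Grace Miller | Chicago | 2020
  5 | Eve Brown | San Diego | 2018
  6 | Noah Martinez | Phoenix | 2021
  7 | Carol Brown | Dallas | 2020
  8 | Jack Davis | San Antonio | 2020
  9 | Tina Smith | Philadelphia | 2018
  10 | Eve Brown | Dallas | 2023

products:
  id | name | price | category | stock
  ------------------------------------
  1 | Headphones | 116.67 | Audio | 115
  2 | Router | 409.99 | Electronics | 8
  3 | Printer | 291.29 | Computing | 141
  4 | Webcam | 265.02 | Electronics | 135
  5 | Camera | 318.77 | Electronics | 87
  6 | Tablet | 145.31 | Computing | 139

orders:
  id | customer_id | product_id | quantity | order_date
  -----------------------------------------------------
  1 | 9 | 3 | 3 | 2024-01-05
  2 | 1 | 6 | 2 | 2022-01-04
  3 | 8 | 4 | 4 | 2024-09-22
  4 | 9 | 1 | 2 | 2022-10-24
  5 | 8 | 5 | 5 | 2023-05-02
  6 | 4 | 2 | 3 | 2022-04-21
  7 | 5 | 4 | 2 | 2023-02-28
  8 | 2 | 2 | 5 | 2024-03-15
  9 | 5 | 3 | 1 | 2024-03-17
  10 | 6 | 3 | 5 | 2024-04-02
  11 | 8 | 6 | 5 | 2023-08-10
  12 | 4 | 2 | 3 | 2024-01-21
SELECT id, product_id FROM orders WHERE product_id NOT IN (SELECT id FROM products WHERE category = 'Accessories')

Execution result:
id | product_id
1 | 3
2 | 6
3 | 4
4 | 1
5 | 5
6 | 2
7 | 4
8 | 2
9 | 3
10 | 3
11 | 6
12 | 2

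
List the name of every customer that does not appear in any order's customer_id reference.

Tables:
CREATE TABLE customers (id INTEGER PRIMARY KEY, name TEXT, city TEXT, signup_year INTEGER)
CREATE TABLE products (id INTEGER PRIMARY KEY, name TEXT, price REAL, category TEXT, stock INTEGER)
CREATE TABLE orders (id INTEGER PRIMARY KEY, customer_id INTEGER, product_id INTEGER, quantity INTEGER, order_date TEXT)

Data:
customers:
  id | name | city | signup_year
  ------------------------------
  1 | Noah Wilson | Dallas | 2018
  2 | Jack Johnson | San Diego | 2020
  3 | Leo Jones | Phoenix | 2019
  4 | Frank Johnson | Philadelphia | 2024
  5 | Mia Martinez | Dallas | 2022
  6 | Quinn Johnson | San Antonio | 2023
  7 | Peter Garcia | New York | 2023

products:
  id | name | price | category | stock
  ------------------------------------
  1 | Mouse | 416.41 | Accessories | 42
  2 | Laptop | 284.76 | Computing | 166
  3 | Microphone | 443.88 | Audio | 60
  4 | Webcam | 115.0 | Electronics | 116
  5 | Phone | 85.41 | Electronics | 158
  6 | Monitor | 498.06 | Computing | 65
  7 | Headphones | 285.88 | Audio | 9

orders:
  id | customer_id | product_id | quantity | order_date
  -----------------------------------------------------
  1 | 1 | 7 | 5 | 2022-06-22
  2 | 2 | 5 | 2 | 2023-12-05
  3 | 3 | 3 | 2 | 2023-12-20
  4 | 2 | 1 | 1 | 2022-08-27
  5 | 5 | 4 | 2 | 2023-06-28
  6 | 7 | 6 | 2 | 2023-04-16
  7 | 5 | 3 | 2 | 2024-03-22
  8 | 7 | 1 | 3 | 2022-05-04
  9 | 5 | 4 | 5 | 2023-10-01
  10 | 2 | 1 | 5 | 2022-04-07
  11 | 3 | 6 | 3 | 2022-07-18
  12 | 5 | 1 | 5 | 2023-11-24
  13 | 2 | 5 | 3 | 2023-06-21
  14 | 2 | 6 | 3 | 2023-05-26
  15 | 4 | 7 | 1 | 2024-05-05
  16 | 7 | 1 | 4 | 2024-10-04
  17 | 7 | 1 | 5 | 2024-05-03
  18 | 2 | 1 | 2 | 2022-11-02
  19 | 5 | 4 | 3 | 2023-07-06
SELECT p.name FROM customers p LEFT JOIN orders c ON c.customer_id = p.id WHERE c.id IS NULL

Execution result:
Quinn Johnson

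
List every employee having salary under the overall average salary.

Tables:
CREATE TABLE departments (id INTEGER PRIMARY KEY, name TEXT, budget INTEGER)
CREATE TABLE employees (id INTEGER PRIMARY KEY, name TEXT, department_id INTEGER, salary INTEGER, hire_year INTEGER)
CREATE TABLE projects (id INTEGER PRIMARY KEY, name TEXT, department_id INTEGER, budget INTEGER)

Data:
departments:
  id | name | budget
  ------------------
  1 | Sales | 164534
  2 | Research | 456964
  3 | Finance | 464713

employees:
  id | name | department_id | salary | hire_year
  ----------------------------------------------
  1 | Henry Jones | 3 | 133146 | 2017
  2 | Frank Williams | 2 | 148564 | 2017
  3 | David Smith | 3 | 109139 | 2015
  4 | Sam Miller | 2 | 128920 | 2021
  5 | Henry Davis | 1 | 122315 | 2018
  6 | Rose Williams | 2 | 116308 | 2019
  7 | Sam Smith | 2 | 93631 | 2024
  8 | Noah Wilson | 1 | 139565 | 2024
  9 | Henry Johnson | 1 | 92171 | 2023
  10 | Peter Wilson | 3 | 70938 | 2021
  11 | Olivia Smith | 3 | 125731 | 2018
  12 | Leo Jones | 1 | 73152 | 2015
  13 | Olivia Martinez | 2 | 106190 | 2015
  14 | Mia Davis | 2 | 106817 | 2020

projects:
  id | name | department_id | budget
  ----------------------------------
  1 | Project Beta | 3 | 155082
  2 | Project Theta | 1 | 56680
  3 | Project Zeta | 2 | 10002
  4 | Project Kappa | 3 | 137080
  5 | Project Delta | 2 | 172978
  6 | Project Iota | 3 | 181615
SELECT name, salary FROM employees WHERE salary < (SELECT AVG(salary) FROM employees)

Execution result:
name | salary
David Smith | 109139
Sam Smith | 93631
Henry Johnson | 92171
Peter Wilson | 70938
Leo Jones | 73152
Olivia Martinez | 106190
Mia Davis | 106817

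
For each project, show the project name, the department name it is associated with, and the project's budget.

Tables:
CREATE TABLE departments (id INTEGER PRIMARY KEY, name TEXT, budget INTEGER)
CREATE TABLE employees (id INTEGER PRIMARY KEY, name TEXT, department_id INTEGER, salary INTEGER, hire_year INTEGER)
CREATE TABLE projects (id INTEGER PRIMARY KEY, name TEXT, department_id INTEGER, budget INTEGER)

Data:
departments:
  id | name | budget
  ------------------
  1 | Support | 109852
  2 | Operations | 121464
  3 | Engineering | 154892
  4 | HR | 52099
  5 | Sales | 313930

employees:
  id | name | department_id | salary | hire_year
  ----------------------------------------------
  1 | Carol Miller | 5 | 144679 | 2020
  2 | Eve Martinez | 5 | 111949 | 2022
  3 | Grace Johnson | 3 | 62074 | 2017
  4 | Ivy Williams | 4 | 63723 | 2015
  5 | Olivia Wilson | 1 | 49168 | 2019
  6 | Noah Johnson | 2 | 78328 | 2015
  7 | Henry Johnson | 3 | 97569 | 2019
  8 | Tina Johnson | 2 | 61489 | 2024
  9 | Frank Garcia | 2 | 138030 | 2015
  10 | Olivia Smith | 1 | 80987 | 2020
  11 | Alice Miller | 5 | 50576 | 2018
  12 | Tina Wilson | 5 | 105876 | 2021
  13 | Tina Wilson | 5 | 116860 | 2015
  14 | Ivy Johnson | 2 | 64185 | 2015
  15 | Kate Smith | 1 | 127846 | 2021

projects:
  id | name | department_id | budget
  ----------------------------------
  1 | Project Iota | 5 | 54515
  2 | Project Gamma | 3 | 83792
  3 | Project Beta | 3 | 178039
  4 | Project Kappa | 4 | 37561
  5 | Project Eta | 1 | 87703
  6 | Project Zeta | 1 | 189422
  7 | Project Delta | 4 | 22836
SELECT c.name, p.name AS department, c.budget FROM projects c JOIN departments p ON c.department_id = p.id

Execution result:
name | department | budget
Project Iota | Sales | 54515
Project Gamma | Engineering | 83792
Project Beta | Engineering | 178039
Project Kappa | HR | 37561
Project Eta | Support | 87703
Project Zeta | Support | 189422
Project Delta | HR | 22836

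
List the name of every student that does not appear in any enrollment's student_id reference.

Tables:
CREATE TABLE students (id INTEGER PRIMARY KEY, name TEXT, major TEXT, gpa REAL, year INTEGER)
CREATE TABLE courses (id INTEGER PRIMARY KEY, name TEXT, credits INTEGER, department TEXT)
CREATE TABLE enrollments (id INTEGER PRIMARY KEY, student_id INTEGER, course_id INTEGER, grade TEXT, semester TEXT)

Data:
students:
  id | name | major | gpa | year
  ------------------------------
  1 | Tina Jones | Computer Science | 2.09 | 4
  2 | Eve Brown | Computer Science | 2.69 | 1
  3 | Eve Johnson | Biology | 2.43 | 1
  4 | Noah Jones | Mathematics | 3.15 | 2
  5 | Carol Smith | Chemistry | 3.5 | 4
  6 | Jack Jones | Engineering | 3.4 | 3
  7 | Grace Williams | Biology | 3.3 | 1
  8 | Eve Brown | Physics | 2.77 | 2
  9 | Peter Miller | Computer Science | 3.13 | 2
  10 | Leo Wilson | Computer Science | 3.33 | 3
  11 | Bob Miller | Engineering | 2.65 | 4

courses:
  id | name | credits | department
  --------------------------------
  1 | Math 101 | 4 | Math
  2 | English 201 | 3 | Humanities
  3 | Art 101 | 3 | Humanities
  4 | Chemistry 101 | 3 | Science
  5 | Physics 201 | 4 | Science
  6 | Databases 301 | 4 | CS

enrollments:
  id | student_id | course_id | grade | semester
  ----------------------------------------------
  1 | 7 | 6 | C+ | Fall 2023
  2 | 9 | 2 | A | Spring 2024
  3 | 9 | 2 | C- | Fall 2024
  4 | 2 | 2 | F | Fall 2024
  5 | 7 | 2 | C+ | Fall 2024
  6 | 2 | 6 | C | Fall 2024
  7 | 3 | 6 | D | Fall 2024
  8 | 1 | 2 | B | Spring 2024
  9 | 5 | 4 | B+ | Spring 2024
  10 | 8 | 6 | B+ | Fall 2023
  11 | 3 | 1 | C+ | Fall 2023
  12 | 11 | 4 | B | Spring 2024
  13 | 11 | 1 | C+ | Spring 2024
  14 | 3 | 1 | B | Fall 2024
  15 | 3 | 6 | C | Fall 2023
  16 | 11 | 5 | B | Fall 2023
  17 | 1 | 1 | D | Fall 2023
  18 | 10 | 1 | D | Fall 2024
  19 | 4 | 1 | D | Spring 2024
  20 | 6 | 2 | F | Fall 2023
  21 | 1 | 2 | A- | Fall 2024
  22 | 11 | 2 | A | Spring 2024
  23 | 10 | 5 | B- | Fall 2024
SELECT p.name FROM students p LEFT JOIN enrollments c ON c.student_id = p.id WHERE c.id IS NULL

Execution result:
(no rows)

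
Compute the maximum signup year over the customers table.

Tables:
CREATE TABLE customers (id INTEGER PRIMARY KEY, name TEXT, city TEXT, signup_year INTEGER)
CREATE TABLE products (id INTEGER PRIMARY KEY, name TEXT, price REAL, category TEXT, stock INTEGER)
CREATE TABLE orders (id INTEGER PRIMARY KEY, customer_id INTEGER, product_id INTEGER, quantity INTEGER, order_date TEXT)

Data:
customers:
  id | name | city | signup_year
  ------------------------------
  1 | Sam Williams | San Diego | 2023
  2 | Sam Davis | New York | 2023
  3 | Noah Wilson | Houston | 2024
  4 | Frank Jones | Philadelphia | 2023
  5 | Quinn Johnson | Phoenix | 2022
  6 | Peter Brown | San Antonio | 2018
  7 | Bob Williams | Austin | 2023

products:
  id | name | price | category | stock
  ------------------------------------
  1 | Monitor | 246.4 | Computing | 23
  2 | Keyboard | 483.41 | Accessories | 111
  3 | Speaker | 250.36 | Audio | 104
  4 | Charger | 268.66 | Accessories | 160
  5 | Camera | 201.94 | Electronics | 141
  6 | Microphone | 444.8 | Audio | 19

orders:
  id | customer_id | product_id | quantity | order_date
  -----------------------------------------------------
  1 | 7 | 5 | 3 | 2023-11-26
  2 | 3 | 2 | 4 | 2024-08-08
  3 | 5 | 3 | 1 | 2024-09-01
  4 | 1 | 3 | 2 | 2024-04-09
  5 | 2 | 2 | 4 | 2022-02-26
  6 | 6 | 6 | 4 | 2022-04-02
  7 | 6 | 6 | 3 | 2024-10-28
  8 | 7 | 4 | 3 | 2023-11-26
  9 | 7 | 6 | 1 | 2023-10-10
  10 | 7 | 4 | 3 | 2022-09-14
SELECT MAX(signup_year) FROM customers

Execution result:
2024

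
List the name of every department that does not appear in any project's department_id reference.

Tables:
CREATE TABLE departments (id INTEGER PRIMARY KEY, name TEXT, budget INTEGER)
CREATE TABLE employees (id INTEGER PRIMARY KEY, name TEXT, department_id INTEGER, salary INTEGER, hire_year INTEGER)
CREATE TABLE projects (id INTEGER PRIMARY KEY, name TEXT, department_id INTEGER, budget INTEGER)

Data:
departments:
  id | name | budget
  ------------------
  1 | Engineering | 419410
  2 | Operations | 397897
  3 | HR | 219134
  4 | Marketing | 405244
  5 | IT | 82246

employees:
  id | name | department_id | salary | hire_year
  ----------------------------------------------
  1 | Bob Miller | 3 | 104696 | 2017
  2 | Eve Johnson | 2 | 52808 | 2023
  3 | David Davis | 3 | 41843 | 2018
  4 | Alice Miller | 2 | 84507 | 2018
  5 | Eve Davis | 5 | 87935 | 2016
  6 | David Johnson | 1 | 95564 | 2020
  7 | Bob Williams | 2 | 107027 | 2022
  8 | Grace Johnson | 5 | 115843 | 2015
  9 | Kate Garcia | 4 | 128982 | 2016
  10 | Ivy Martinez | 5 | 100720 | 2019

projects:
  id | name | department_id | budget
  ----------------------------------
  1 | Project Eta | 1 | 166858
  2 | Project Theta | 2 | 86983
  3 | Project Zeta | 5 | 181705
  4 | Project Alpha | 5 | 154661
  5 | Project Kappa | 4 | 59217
SELECT p.name FROM departments p LEFT JOIN projects c ON c.department_id = p.id WHERE c.id IS NULL

Execution result:
HR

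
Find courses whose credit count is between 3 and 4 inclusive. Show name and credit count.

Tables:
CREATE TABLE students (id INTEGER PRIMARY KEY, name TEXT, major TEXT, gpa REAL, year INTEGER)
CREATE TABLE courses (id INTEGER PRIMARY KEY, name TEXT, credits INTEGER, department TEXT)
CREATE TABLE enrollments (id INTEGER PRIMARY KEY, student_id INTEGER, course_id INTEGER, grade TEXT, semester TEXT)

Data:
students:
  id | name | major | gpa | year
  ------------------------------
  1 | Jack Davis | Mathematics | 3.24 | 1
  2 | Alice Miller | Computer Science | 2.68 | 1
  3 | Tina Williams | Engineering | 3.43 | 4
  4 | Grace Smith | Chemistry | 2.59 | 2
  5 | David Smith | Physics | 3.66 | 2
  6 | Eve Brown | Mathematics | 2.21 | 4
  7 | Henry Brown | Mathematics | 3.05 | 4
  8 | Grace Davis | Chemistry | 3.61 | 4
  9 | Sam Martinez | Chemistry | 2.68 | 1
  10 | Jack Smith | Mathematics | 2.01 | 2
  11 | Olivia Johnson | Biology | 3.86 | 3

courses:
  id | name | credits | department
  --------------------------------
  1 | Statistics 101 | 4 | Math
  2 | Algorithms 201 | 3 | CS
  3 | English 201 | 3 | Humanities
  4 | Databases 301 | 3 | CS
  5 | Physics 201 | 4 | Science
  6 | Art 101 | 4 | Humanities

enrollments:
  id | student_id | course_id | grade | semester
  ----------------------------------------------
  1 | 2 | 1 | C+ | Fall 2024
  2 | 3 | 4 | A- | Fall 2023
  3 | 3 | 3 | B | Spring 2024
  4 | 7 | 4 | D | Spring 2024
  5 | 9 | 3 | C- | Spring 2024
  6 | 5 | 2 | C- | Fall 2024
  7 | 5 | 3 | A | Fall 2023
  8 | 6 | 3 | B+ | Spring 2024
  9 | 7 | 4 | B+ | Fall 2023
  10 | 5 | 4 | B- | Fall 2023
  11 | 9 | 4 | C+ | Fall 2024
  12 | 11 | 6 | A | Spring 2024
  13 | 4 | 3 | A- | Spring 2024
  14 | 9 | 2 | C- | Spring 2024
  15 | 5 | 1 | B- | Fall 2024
SELECT name, credits FROM courses WHERE credits BETWEEN 3 AND 4

Execution result:
name | credits
Statistics 101 | 4
Algorithms 201 | 3
English 201 | 3
Databases 301 | 3
Physics 201 | 4
Art 101 | 4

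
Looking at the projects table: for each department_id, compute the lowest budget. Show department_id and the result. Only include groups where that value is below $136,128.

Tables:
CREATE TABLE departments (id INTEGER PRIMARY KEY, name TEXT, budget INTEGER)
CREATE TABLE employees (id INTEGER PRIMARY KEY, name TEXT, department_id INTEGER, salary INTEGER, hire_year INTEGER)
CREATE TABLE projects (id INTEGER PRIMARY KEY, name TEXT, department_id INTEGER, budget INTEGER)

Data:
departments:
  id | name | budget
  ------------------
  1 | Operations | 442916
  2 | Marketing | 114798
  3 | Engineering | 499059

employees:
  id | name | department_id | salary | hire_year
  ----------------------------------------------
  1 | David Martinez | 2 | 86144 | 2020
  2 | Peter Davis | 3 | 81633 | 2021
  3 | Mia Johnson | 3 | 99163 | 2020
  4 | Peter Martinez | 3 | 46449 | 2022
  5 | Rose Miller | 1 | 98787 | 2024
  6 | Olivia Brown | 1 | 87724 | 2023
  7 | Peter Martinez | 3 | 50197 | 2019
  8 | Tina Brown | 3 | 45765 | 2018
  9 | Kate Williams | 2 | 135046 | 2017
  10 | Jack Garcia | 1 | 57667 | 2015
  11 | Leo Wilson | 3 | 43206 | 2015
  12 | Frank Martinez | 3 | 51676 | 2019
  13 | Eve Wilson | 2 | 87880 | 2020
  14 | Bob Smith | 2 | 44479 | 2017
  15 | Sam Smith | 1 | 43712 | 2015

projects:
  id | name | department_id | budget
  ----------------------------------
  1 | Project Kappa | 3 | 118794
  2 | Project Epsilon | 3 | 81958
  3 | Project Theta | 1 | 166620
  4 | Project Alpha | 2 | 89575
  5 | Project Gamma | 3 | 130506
SELECT department_id, MIN(budget) AS min_budget FROM projects GROUP BY department_id HAVING MIN(budget) < 136128

Execution result:
department_id | min_budget
2 | 89575
3 | 81958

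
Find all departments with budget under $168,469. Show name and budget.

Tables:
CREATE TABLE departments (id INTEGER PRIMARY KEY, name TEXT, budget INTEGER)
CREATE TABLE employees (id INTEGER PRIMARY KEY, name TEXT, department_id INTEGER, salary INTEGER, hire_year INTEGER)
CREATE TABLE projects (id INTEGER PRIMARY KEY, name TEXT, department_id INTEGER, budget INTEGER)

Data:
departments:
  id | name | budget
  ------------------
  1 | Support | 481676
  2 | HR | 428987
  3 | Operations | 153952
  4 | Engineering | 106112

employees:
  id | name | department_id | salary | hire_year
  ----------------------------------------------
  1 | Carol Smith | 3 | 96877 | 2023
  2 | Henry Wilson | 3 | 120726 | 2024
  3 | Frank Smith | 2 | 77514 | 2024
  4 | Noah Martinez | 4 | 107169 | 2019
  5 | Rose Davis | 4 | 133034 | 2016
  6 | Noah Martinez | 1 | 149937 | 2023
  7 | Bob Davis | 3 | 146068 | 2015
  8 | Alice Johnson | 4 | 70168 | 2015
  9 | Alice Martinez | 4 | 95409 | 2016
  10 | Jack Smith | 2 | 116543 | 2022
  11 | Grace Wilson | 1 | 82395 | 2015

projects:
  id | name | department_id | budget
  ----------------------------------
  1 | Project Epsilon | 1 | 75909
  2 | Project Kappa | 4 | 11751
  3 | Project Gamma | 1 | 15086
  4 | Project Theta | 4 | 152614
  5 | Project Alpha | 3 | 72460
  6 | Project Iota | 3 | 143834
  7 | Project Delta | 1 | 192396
SELECT name, budget FROM departments WHERE budget < 168469

Execution result:
name | budget
Operations | 153952
Engineering | 106112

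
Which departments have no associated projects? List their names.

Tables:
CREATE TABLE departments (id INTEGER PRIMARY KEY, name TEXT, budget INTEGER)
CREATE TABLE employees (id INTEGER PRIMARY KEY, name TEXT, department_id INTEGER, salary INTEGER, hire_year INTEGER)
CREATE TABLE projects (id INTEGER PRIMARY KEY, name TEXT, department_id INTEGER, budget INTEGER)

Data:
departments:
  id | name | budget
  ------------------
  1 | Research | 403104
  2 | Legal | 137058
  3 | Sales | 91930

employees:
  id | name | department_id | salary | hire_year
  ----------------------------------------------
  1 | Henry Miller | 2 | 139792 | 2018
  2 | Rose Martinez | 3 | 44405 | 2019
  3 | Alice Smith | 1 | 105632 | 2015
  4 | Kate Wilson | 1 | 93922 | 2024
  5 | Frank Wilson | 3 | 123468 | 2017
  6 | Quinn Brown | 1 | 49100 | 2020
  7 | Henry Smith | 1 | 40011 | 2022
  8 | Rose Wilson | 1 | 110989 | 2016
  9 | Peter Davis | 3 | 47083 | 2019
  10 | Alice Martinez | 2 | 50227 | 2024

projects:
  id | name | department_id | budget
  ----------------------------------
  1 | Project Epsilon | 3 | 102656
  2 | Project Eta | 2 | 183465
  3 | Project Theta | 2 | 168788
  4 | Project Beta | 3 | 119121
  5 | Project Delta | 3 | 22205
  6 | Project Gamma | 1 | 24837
SELECT p.name FROM departments p LEFT JOIN projects c ON c.department_id = p.id WHERE c.id IS NULL

Execution result:
(no rows)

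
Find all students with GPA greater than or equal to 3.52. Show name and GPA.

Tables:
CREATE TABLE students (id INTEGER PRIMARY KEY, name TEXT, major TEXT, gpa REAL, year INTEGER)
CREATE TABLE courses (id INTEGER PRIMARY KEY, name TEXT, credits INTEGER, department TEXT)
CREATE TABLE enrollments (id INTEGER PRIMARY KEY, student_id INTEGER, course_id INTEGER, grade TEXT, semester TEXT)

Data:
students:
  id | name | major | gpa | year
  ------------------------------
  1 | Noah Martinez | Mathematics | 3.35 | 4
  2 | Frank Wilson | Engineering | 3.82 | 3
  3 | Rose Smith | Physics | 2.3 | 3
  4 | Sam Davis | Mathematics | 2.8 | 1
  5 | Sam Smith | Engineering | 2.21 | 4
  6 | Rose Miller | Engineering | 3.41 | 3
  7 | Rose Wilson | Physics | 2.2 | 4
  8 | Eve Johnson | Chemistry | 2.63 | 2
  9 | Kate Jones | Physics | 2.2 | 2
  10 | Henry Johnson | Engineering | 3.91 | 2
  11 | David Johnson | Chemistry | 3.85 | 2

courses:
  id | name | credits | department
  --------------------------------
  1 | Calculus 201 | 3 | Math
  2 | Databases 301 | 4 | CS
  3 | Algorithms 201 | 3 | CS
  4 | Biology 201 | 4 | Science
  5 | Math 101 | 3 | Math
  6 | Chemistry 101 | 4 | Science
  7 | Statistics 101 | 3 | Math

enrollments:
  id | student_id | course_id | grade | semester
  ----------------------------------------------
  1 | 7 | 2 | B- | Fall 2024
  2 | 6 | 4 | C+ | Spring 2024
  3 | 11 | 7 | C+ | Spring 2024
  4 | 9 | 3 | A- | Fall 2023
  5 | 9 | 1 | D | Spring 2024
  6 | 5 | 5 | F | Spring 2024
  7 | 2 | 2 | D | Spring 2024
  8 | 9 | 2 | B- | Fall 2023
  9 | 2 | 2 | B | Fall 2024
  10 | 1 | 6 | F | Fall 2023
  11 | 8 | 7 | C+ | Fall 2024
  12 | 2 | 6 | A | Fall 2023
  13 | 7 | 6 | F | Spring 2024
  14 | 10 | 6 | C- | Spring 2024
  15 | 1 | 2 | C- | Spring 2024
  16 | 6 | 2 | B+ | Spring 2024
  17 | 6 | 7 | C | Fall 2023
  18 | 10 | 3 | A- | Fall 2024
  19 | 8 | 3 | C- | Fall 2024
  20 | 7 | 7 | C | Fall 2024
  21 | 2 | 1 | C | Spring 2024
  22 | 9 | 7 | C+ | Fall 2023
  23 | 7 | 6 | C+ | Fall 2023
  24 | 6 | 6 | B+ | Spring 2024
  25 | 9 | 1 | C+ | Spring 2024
SELECT name, gpa FROM students WHERE gpa >= 3.52

Execution result:
name | gpa
Frank Wilson | 3.82
Henry Johnson | 3.91
David Johnson | 3.85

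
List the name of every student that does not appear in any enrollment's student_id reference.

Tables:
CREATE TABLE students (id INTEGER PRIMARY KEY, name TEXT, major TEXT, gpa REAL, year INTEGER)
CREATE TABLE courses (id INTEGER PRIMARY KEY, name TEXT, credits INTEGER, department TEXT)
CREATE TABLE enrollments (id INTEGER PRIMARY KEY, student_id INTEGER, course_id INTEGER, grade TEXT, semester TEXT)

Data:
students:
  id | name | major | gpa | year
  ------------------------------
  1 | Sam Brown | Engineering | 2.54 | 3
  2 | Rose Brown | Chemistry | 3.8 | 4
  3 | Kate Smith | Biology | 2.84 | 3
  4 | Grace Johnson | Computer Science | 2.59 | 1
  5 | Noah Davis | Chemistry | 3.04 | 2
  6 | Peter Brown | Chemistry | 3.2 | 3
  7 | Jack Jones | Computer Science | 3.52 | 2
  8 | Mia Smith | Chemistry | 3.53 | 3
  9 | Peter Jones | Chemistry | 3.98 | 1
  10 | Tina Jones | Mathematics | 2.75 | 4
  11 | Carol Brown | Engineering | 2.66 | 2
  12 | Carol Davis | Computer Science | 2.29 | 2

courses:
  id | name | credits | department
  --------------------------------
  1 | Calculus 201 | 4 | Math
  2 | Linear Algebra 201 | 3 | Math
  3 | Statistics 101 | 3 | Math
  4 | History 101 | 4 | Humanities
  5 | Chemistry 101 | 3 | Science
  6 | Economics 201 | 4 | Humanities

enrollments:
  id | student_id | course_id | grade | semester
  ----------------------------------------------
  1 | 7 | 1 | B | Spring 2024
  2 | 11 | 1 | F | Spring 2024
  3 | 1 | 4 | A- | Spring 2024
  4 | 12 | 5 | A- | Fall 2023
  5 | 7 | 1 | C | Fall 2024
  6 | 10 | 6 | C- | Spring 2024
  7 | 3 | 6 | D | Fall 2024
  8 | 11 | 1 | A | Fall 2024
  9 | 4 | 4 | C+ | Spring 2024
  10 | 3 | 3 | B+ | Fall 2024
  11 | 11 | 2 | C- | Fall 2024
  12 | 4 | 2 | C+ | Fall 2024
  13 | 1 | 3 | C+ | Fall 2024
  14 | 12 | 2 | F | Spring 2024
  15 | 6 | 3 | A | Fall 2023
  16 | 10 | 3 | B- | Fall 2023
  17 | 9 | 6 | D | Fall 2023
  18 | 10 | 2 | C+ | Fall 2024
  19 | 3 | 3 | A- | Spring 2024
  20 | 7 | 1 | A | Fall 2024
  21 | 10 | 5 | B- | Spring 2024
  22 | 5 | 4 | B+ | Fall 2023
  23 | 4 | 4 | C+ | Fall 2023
SELECT p.name FROM students p LEFT JOIN enrollments c ON c.student_id = p.id WHERE c.id IS NULL

Execution result:
name
Rose Brown
Mia Smith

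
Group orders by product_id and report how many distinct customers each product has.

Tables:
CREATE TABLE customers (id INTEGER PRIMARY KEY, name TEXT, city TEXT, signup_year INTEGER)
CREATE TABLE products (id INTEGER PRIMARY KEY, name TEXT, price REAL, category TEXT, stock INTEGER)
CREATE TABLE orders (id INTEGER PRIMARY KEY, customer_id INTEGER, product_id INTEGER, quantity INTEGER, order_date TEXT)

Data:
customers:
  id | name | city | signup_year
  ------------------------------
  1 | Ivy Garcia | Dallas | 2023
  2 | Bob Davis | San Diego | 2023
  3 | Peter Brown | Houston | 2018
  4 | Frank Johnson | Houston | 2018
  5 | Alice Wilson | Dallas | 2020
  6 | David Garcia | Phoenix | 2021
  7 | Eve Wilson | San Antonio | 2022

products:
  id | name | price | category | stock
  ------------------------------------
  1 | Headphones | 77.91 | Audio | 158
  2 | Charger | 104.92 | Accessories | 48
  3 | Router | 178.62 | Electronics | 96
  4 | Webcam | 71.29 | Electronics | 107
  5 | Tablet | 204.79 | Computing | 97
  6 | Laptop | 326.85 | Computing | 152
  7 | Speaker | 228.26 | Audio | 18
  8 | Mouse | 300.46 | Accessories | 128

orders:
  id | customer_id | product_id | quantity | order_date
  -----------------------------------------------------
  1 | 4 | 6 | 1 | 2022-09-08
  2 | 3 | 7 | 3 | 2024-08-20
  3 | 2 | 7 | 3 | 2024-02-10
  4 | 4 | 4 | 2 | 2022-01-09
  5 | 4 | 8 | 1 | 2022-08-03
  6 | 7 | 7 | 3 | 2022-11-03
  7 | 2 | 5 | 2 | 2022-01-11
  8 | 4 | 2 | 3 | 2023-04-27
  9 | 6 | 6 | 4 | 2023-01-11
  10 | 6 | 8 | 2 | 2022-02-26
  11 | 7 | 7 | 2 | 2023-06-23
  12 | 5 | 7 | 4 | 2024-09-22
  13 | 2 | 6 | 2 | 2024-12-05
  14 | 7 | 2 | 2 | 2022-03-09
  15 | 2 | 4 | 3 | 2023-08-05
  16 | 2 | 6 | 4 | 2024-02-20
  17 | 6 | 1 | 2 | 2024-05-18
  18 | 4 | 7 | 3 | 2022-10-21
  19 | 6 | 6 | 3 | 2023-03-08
SELECT product_id, COUNT(DISTINCT customer_id) AS distinct_customer_count FROM orders GROUP BY product_id

Execution result:
product_id | distinct_customer_count
1 | 1
2 | 2
4 | 2
5 | 1
6 | 3
7 | 5
8 | 2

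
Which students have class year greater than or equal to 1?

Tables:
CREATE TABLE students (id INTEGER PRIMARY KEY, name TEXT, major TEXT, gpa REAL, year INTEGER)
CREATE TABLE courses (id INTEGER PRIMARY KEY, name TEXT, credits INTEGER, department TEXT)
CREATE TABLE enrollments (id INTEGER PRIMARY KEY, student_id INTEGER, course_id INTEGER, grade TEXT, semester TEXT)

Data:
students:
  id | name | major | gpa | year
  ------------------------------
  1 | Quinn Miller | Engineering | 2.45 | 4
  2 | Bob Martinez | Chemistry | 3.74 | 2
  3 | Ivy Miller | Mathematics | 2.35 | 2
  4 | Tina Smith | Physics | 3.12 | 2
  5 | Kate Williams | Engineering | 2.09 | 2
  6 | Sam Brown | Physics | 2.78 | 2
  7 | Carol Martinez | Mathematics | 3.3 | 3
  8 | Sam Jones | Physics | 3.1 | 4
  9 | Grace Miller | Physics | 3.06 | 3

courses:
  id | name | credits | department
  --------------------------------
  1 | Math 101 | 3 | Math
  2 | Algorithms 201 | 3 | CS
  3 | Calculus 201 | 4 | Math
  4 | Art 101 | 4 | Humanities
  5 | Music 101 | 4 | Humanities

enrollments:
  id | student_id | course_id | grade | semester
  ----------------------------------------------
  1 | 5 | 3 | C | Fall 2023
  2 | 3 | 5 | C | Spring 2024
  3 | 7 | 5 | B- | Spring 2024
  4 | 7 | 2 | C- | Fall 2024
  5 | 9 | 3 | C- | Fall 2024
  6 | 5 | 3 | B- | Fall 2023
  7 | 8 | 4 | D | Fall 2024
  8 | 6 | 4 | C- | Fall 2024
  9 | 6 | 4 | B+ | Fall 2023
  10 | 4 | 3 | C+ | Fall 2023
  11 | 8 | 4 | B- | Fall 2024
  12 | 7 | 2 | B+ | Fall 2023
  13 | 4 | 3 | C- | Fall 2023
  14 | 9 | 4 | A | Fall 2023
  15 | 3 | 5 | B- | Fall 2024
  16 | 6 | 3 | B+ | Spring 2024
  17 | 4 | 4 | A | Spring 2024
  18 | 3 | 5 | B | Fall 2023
SELECT name, year FROM students WHERE year >= 1

Execution result:
name | year
Quinn Miller | 4
Bob Martinez | 2
Ivy Miller | 2
Tina Smith | 2
Kate Williams | 2
Sam Brown | 2
Carol Martinez | 3
Sam Jones | 4
Grace Miller | 3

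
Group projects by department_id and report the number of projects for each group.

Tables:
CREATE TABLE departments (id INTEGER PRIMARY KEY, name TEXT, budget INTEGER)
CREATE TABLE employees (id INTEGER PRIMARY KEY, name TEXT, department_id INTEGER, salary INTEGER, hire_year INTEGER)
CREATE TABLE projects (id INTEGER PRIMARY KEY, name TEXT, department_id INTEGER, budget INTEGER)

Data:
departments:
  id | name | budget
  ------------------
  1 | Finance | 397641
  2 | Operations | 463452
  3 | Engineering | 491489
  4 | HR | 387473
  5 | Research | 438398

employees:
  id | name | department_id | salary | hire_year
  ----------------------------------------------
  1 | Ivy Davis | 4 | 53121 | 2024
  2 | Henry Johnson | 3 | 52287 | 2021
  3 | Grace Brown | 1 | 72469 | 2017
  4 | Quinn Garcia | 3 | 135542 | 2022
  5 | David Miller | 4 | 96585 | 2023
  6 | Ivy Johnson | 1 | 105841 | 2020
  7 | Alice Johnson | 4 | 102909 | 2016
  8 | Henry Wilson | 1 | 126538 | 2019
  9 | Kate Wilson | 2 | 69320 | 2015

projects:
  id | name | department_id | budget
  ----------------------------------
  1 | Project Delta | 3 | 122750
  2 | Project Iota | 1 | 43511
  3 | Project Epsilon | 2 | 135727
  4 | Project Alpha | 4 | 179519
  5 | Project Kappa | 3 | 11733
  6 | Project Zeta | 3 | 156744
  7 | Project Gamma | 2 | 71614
SELECT department_id, COUNT(*) AS n FROM projects GROUP BY department_id

Execution result:
department_id | n
1 | 1
2 | 2
3 | 3
4 | 1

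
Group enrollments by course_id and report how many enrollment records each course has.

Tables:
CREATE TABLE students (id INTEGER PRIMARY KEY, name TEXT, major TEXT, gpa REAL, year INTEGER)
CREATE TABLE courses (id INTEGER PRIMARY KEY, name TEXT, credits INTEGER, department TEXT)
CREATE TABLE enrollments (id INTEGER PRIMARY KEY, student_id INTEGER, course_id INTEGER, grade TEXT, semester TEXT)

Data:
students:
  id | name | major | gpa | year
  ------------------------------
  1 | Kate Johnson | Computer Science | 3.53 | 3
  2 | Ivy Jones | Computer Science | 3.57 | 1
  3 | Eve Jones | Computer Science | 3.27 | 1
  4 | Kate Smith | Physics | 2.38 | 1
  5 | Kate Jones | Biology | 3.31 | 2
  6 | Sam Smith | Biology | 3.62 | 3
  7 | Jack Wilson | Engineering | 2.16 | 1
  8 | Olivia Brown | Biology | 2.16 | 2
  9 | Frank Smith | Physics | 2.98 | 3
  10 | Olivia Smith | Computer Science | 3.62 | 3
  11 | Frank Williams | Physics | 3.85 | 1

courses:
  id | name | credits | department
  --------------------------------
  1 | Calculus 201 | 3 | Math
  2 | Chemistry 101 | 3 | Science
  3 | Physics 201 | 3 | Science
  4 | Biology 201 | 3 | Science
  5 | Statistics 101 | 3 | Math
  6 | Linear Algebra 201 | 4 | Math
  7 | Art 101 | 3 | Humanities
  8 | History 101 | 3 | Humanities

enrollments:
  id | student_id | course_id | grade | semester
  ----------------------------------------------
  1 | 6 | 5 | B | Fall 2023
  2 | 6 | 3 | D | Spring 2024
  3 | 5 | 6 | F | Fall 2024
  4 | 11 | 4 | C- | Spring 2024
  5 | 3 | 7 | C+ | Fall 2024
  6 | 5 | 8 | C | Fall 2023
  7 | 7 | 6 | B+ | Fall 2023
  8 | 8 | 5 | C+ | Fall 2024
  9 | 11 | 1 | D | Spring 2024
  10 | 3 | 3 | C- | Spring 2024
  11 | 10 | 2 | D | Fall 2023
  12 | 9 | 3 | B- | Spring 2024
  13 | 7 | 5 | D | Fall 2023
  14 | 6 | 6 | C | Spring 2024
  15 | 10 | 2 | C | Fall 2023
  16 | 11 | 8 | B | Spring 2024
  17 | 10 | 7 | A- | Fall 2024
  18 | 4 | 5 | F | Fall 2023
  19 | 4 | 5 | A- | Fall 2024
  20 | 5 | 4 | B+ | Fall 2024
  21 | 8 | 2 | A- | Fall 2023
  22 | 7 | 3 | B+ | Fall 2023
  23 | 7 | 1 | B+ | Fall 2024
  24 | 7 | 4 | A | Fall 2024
SELECT course_id, COUNT(*) AS enrollment_count FROM enrollments GROUP BY course_id

Execution result:
course_id | enrollment_count
1 | 2
2 | 3
3 | 4
4 | 3
5 | 5
6 | 3
7 | 2
8 | 2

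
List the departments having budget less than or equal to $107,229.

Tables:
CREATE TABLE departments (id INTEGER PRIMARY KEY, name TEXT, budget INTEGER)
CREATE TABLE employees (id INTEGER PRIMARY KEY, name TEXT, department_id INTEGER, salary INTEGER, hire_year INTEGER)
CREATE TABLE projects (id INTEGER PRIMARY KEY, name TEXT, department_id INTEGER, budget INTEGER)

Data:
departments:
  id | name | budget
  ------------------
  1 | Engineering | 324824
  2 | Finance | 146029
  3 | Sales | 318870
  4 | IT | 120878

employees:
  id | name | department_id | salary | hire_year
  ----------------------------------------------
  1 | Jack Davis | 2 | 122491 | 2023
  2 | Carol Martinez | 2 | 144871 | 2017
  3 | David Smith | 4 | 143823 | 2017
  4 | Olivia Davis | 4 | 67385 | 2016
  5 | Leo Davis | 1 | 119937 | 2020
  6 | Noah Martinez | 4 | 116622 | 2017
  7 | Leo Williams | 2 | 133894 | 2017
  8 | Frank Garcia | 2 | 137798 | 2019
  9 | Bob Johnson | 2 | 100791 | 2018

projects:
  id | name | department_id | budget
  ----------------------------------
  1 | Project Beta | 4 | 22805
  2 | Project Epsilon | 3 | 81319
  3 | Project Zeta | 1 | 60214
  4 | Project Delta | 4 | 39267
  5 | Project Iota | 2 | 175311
SELECT name, budget FROM departments WHERE budget <= 107229

Execution result:
(no rows)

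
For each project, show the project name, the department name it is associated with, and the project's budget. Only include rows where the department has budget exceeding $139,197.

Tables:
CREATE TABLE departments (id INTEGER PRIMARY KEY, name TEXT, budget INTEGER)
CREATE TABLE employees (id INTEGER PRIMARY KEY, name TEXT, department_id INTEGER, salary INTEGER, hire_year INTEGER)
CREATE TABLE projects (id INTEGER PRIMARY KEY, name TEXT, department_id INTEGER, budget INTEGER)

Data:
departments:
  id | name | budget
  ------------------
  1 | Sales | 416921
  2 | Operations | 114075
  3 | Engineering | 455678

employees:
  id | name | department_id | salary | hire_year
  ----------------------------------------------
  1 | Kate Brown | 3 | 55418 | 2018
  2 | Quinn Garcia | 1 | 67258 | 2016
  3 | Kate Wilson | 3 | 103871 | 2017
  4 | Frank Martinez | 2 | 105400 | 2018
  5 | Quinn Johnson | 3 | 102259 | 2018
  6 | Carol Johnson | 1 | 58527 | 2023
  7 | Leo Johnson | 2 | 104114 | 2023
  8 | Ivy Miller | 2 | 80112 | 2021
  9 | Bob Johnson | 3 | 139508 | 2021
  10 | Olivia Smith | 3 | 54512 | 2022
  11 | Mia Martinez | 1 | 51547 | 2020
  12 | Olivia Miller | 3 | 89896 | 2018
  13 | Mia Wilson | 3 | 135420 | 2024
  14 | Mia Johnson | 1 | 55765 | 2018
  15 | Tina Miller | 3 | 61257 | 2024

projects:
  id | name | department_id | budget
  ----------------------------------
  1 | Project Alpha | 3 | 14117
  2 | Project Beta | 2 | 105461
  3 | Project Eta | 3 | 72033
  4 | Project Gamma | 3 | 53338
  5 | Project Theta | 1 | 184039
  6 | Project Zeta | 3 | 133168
SELECT c.name, p.name AS department, c.budget FROM projects c JOIN departments p ON c.department_id = p.id WHERE p.budget > 139197

Execution result:
name | department | budget
Project Alpha | Engineering | 14117
Project Eta | Engineering | 72033
Project Gamma | Engineering | 53338
Project Theta | Sales | 184039
Project Zeta | Engineering | 133168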